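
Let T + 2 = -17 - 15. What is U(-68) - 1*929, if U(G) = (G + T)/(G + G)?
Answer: -3713/4 ≈ -928.25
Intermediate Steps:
T = -34 (T = -2 + (-17 - 15) = -2 - 32 = -34)
U(G) = (-34 + G)/(2*G) (U(G) = (G - 34)/(G + G) = (-34 + G)/((2*G)) = (-34 + G)*(1/(2*G)) = (-34 + G)/(2*G))
U(-68) - 1*929 = (½)*(-34 - 68)/(-68) - 1*929 = (½)*(-1/68)*(-102) - 929 = ¾ - 929 = -3713/4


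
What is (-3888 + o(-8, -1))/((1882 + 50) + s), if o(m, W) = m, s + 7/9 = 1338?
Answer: -35064/29423 ≈ -1.1917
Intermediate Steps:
s = 12035/9 (s = -7/9 + 1338 = 12035/9 ≈ 1337.2)
(-3888 + o(-8, -1))/((1882 + 50) + s) = (-3888 - 8)/((1882 + 50) + 12035/9) = -3896/(1932 + 12035/9) = -3896/29423/9 = -3896*9/29423 = -35064/29423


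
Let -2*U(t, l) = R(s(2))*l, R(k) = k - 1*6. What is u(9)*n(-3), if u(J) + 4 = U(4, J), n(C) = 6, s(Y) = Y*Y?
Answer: 30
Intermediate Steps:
s(Y) = Y²
R(k) = -6 + k (R(k) = k - 6 = -6 + k)
U(t, l) = l (U(t, l) = -(-6 + 2²)*l/2 = -(-6 + 4)*l/2 = -(-1)*l = l)
u(J) = -4 + J
u(9)*n(-3) = (-4 + 9)*6 = 5*6 = 30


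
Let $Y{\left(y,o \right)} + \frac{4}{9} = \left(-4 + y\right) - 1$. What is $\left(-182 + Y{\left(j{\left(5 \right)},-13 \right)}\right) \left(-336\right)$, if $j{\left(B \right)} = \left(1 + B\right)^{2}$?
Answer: $\frac{152656}{3} \approx 50885.0$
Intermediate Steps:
$Y{\left(y,o \right)} = - \frac{49}{9} + y$ ($Y{\left(y,o \right)} = - \frac{4}{9} + \left(\left(-4 + y\right) - 1\right) = - \frac{4}{9} + \left(-5 + y\right) = - \frac{49}{9} + y$)
$\left(-182 + Y{\left(j{\left(5 \right)},-13 \right)}\right) \left(-336\right) = \left(-182 - \left(\frac{49}{9} - \left(1 + 5\right)^{2}\right)\right) \left(-336\right) = \left(-182 - \left(\frac{49}{9} - 6^{2}\right)\right) \left(-336\right) = \left(-182 + \left(- \frac{49}{9} + 36\right)\right) \left(-336\right) = \left(-182 + \frac{275}{9}\right) \left(-336\right) = \left(- \frac{1363}{9}\right) \left(-336\right) = \frac{152656}{3}$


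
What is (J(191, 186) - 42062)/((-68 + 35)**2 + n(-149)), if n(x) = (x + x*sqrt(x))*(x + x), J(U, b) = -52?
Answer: -638602658/98609511359 + 623315276*I*sqrt(149)/98609511359 ≈ -0.0064761 + 0.077158*I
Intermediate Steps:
n(x) = 2*x*(x + x**(3/2)) (n(x) = (x + x**(3/2))*(2*x) = 2*x*(x + x**(3/2)))
(J(191, 186) - 42062)/((-68 + 35)**2 + n(-149)) = (-52 - 42062)/((-68 + 35)**2 + (2*(-149)**2 + 2*(-149)**(5/2))) = -42114/((-33)**2 + (2*22201 + 2*(22201*I*sqrt(149)))) = -42114/(1089 + (44402 + 44402*I*sqrt(149))) = -42114/(45491 + 44402*I*sqrt(149))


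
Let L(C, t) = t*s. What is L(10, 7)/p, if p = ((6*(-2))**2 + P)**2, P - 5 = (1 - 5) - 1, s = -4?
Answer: -7/5184 ≈ -0.0013503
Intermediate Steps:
P = 0 (P = 5 + ((1 - 5) - 1) = 5 + (-4 - 1) = 5 - 5 = 0)
L(C, t) = -4*t (L(C, t) = t*(-4) = -4*t)
p = 20736 (p = ((6*(-2))**2 + 0)**2 = ((-12)**2 + 0)**2 = (144 + 0)**2 = 144**2 = 20736)
L(10, 7)/p = -4*7/20736 = -28*1/20736 = -7/5184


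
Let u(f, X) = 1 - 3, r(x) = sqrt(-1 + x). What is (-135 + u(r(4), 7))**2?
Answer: 18769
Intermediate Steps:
u(f, X) = -2
(-135 + u(r(4), 7))**2 = (-135 - 2)**2 = (-137)**2 = 18769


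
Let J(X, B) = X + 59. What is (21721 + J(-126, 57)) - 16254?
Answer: 5400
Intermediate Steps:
J(X, B) = 59 + X
(21721 + J(-126, 57)) - 16254 = (21721 + (59 - 126)) - 16254 = (21721 - 67) - 16254 = 21654 - 16254 = 5400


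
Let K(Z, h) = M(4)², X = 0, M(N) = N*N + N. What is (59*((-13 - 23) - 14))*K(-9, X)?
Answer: -1180000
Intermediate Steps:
M(N) = N + N² (M(N) = N² + N = N + N²)
K(Z, h) = 400 (K(Z, h) = (4*(1 + 4))² = (4*5)² = 20² = 400)
(59*((-13 - 23) - 14))*K(-9, X) = (59*((-13 - 23) - 14))*400 = (59*(-36 - 14))*400 = (59*(-50))*400 = -2950*400 = -1180000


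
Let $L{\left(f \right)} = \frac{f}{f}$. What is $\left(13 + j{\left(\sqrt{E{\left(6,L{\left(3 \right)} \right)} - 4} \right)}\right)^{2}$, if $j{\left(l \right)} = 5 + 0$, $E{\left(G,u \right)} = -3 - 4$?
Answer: $324$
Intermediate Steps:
$L{\left(f \right)} = 1$
$E{\left(G,u \right)} = -7$
$j{\left(l \right)} = 5$
$\left(13 + j{\left(\sqrt{E{\left(6,L{\left(3 \right)} \right)} - 4} \right)}\right)^{2} = \left(13 + 5\right)^{2} = 18^{2} = 324$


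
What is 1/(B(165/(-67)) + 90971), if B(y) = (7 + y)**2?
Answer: 4489/408461235 ≈ 1.0990e-5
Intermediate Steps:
1/(B(165/(-67)) + 90971) = 1/((7 + 165/(-67))**2 + 90971) = 1/((7 + 165*(-1/67))**2 + 90971) = 1/((7 - 165/67)**2 + 90971) = 1/((304/67)**2 + 90971) = 1/(92416/4489 + 90971) = 1/(408461235/4489) = 4489/408461235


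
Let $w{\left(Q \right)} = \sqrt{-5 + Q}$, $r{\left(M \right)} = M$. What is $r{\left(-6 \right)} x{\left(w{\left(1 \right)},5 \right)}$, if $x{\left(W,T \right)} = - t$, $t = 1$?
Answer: $6$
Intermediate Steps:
$x{\left(W,T \right)} = -1$ ($x{\left(W,T \right)} = \left(-1\right) 1 = -1$)
$r{\left(-6 \right)} x{\left(w{\left(1 \right)},5 \right)} = \left(-6\right) \left(-1\right) = 6$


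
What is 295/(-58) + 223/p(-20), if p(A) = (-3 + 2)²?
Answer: 12639/58 ≈ 217.91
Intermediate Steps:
p(A) = 1 (p(A) = (-1)² = 1)
295/(-58) + 223/p(-20) = 295/(-58) + 223/1 = 295*(-1/58) + 223*1 = -295/58 + 223 = 12639/58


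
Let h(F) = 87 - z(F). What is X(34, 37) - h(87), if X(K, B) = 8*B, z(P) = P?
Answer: 296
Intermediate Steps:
h(F) = 87 - F
X(34, 37) - h(87) = 8*37 - (87 - 1*87) = 296 - (87 - 87) = 296 - 1*0 = 296 + 0 = 296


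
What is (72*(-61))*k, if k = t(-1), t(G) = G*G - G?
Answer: -8784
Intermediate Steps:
t(G) = G² - G
k = 2 (k = -(-1 - 1) = -1*(-2) = 2)
(72*(-61))*k = (72*(-61))*2 = -4392*2 = -8784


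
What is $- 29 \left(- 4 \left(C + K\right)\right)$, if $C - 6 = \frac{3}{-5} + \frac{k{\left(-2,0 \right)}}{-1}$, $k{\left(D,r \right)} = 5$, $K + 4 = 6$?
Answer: $\frac{1392}{5} \approx 278.4$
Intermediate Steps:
$K = 2$ ($K = -4 + 6 = 2$)
$C = \frac{2}{5}$ ($C = 6 + \left(\frac{3}{-5} + \frac{5}{-1}\right) = 6 + \left(3 \left(- \frac{1}{5}\right) + 5 \left(-1\right)\right) = 6 - \frac{28}{5} = \frac{2}{5} \approx 0.4$)
$- 29 \left(- 4 \left(C + K\right)\right) = - 29 \left(- 4 \left(\frac{2}{5} + 2\right)\right) = - 29 \left(\left(-4\right) \frac{12}{5}\right) = \left(-29\right) \left(- \frac{48}{5}\right) = \frac{1392}{5}$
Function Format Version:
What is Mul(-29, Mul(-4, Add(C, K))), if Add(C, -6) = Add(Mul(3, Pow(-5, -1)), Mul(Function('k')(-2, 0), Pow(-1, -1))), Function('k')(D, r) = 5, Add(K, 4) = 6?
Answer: Rational(1392, 5) ≈ 278.40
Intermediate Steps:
K = 2 (K = Add(-4, 6) = 2)
C = Rational(2, 5) (C = Add(6, Add(Mul(3, Pow(-5, -1)), Mul(5, Pow(-1, -1)))) = Add(6, Add(Mul(3, Rational(-1, 5)), Mul(5, -1))) = Add(6, Add(Rational(-3, 5), -5)) = Add(6, Rational(-28, 5)) = Rational(2, 5) ≈ 0.40000)
Mul(-29, Mul(-4, Add(C, K))) = Mul(-29, Mul(-4, Add(Rational(2, 5), 2))) = Mul(-29, Mul(-4, Rational(12, 5))) = Mul(-29, Rational(-48, 5)) = Rational(1392, 5)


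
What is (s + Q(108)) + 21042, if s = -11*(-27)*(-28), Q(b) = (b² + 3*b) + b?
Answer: 24822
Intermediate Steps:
Q(b) = b² + 4*b
s = -8316 (s = 297*(-28) = -8316)
(s + Q(108)) + 21042 = (-8316 + 108*(4 + 108)) + 21042 = (-8316 + 108*112) + 21042 = (-8316 + 12096) + 21042 = 3780 + 21042 = 24822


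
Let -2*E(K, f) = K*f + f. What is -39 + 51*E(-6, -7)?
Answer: -1863/2 ≈ -931.50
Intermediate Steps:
E(K, f) = -f/2 - K*f/2 (E(K, f) = -(K*f + f)/2 = -(f + K*f)/2 = -f/2 - K*f/2)
-39 + 51*E(-6, -7) = -39 + 51*(-1/2*(-7)*(1 - 6)) = -39 + 51*(-1/2*(-7)*(-5)) = -39 + 51*(-35/2) = -39 - 1785/2 = -1863/2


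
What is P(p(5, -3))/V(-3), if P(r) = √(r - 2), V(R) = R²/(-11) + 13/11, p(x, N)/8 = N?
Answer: 11*I*√26/4 ≈ 14.022*I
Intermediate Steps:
p(x, N) = 8*N
V(R) = 13/11 - R²/11 (V(R) = R²*(-1/11) + 13*(1/11) = -R²/11 + 13/11 = 13/11 - R²/11)
P(r) = √(-2 + r)
P(p(5, -3))/V(-3) = √(-2 + 8*(-3))/(13/11 - 1/11*(-3)²) = √(-2 - 24)/(13/11 - 1/11*9) = √(-26)/(13/11 - 9/11) = (I*√26)/(4/11) = (I*√26)*(11/4) = 11*I*√26/4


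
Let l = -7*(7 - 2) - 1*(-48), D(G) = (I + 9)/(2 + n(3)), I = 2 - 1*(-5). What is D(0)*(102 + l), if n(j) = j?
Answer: 368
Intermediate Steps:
I = 7 (I = 2 + 5 = 7)
D(G) = 16/5 (D(G) = (7 + 9)/(2 + 3) = 16/5)
l = 13 (l = -7*5 + 48 = -35 + 48 = 13)
D(0)*(102 + l) = 16*(102 + 13)/5 = (16/5)*115 = 368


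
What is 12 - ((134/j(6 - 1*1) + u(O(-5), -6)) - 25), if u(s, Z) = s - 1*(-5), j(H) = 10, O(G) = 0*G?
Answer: 93/5 ≈ 18.600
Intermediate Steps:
O(G) = 0
u(s, Z) = 5 + s (u(s, Z) = s + 5 = 5 + s)
12 - ((134/j(6 - 1*1) + u(O(-5), -6)) - 25) = 12 - ((134/10 + (5 + 0)) - 25) = 12 - ((134*(1/10) + 5) - 25) = 12 - ((67/5 + 5) - 25) = 12 - (92/5 - 25) = 12 - 1*(-33/5) = 12 + 33/5 = 93/5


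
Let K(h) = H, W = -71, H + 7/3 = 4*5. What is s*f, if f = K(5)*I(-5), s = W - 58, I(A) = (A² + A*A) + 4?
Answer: -123066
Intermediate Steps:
I(A) = 4 + 2*A² (I(A) = (A² + A²) + 4 = 2*A² + 4 = 4 + 2*A²)
H = 53/3 (H = -7/3 + 4*5 = -7/3 + 20 = 53/3 ≈ 17.667)
K(h) = 53/3
s = -129 (s = -71 - 58 = -129)
f = 954 (f = 53*(4 + 2*(-5)²)/3 = 53*(4 + 2*25)/3 = 53*(4 + 50)/3 = (53/3)*54 = 954)
s*f = -129*954 = -123066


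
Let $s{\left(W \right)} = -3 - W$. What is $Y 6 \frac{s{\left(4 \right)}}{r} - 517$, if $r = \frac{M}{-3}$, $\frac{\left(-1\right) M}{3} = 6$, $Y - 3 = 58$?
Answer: $-944$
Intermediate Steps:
$Y = 61$ ($Y = 3 + 58 = 61$)
$M = -18$ ($M = \left(-3\right) 6 = -18$)
$r = 6$ ($r = - \frac{18}{-3} = \left(-18\right) \left(- \frac{1}{3}\right) = 6$)
$Y 6 \frac{s{\left(4 \right)}}{r} - 517 = 61 \cdot 6 \frac{-3 - 4}{6} - 517 = 61 \cdot 6 \left(-3 - 4\right) \frac{1}{6} - 517 = 61 \cdot 6 \left(\left(-7\right) \frac{1}{6}\right) - 517 = 61 \cdot 6 \left(- \frac{7}{6}\right) - 517 = 61 \left(-7\right) - 517 = -427 - 517 = -944$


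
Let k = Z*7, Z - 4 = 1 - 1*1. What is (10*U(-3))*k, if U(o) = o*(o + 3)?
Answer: 0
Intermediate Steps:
Z = 4 (Z = 4 + (1 - 1*1) = 4 + (1 - 1) = 4 + 0 = 4)
U(o) = o*(3 + o)
k = 28 (k = 4*7 = 28)
(10*U(-3))*k = (10*(-3*(3 - 3)))*28 = (10*(-3*0))*28 = (10*0)*28 = 0*28 = 0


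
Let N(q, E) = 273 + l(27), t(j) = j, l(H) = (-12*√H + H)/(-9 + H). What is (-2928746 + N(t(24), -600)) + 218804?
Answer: -5419335/2 - 2*√3 ≈ -2.7097e+6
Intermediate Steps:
l(H) = (H - 12*√H)/(-9 + H)
N(q, E) = 549/2 - 2*√3 (N(q, E) = 273 + (27 - 36*√3)/(-9 + 27) = 273 + (27 - 36*√3)/18 = 273 + (3/2 - 2*√3) = 549/2 - 2*√3)
(-2928746 + N(t(24), -600)) + 218804 = (-2928746 + (549/2 - 2*√3)) + 218804 = (-5856943/2 - 2*√3) + 218804 = -5419335/2 - 2*√3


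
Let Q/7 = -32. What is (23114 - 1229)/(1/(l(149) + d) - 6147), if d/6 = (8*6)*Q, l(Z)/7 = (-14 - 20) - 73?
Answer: -1428236985/401159368 ≈ -3.5603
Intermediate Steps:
Q = -224 (Q = 7*(-32) = -224)
l(Z) = -749 (l(Z) = 7*((-14 - 20) - 73) = 7*(-34 - 73) = 7*(-107) = -749)
d = -64512 (d = 6*((8*6)*(-224)) = 6*(48*(-224)) = 6*(-10752) = -64512)
(23114 - 1229)/(1/(l(149) + d) - 6147) = (23114 - 1229)/(1/(-749 - 64512) - 6147) = 21885/(1/(-65261) - 6147) = 21885/(-1/65261 - 6147) = 21885/(-401159368/65261) = 21885*(-65261/401159368) = -1428236985/401159368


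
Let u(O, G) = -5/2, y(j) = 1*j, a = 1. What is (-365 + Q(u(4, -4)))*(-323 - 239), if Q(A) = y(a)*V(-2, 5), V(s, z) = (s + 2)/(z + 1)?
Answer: 205130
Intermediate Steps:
y(j) = j
u(O, G) = -5/2 (u(O, G) = -5*½ = -5/2)
V(s, z) = (2 + s)/(1 + z)
Q(A) = 0 (Q(A) = 1*((2 - 2)/(1 + 5)) = 1*(0/6) = 1*((⅙)*0) = 1*0 = 0)
(-365 + Q(u(4, -4)))*(-323 - 239) = (-365 + 0)*(-323 - 239) = -365*(-562) = 205130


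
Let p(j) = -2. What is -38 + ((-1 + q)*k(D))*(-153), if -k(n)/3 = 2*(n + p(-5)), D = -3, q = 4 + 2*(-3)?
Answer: 13732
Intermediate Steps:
q = -2 (q = 4 - 6 = -2)
k(n) = 12 - 6*n (k(n) = -6*(n - 2) = -6*(-2 + n) = -3*(-4 + 2*n) = 12 - 6*n)
-38 + ((-1 + q)*k(D))*(-153) = -38 + ((-1 - 2)*(12 - 6*(-3)))*(-153) = -38 - 3*(12 + 18)*(-153) = -38 - 3*30*(-153) = -38 - 90*(-153) = -38 + 13770 = 13732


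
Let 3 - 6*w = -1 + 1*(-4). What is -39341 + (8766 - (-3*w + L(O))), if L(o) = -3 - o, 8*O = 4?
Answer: -61135/2 ≈ -30568.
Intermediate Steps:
O = ½ (O = (⅛)*4 = ½ ≈ 0.50000)
w = 4/3 (w = ½ - (-1 + 1*(-4))/6 = ½ - (-1 - 4)/6 = ½ - ⅙*(-5) = ½ + ⅚ = 4/3 ≈ 1.3333)
-39341 + (8766 - (-3*w + L(O))) = -39341 + (8766 - (-3*4/3 + (-3 - 1*½))) = -39341 + (8766 - (-4 + (-3 - ½))) = -39341 + (8766 - (-4 - 7/2)) = -39341 + (8766 - 1*(-15/2)) = -39341 + (8766 + 15/2) = -39341 + 17547/2 = -61135/2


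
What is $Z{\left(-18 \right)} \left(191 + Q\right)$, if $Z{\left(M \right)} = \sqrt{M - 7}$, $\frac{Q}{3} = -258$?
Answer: $- 2915 i \approx - 2915.0 i$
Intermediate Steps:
$Q = -774$ ($Q = 3 \left(-258\right) = -774$)
$Z{\left(M \right)} = \sqrt{-7 + M}$
$Z{\left(-18 \right)} \left(191 + Q\right) = \sqrt{-7 - 18} \left(191 - 774\right) = \sqrt{-25} \left(-583\right) = 5 i \left(-583\right) = - 2915 i$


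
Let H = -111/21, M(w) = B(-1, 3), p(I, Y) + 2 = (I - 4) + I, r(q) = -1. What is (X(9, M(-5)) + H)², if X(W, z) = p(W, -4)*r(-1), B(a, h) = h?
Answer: 14641/49 ≈ 298.80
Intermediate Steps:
p(I, Y) = -6 + 2*I (p(I, Y) = -2 + ((I - 4) + I) = -2 + ((-4 + I) + I) = -2 + (-4 + 2*I) = -6 + 2*I)
M(w) = 3
H = -37/7 (H = -111*1/21 = -37/7 ≈ -5.2857)
X(W, z) = 6 - 2*W (X(W, z) = (-6 + 2*W)*(-1) = 6 - 2*W)
(X(9, M(-5)) + H)² = ((6 - 2*9) - 37/7)² = ((6 - 18) - 37/7)² = (-12 - 37/7)² = (-121/7)² = 14641/49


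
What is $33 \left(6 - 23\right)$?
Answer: $-561$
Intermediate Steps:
$33 \left(6 - 23\right) = 33 \left(-17\right) = -561$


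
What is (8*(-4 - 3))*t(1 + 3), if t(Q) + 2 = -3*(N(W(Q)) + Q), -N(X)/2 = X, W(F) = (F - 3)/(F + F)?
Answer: 742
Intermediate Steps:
W(F) = (-3 + F)/(2*F) (W(F) = (-3 + F)/((2*F)) = (-3 + F)*(1/(2*F)) = (-3 + F)/(2*F))
N(X) = -2*X
t(Q) = -2 - 3*Q + 3*(-3 + Q)/Q (t(Q) = -2 - 3*(-(-3 + Q)/Q + Q) = -2 - 3*(Q - (-3 + Q)/Q) = -2 + (-3*Q + 3*(-3 + Q)/Q) = -2 - 3*Q + 3*(-3 + Q)/Q)
(8*(-4 - 3))*t(1 + 3) = (8*(-4 - 3))*(1 - 9/(1 + 3) - 3*(1 + 3)) = (8*(-7))*(1 - 9/4 - 3*4) = -56*(1 - 9*¼ - 12) = -56*(1 - 9/4 - 12) = -56*(-53/4) = 742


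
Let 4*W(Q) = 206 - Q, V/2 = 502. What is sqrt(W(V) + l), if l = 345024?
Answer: sqrt(1379298)/2 ≈ 587.22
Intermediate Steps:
V = 1004 (V = 2*502 = 1004)
W(Q) = 103/2 - Q/4 (W(Q) = (206 - Q)/4 = 103/2 - Q/4)
sqrt(W(V) + l) = sqrt((103/2 - 1/4*1004) + 345024) = sqrt((103/2 - 251) + 345024) = sqrt(-399/2 + 345024) = sqrt(689649/2) = sqrt(1379298)/2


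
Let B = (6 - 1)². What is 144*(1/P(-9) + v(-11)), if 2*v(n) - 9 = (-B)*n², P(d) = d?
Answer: -217168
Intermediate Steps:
B = 25 (B = 5² = 25)
v(n) = 9/2 - 25*n²/2 (v(n) = 9/2 + ((-1*25)*n²)/2 = 9/2 + (-25*n²)/2 = 9/2 - 25*n²/2)
144*(1/P(-9) + v(-11)) = 144*(1/(-9) + (9/2 - 25/2*(-11)²)) = 144*(-⅑ + (9/2 - 25/2*121)) = 144*(-⅑ + (9/2 - 3025/2)) = 144*(-⅑ - 1508) = 144*(-13573/9) = -217168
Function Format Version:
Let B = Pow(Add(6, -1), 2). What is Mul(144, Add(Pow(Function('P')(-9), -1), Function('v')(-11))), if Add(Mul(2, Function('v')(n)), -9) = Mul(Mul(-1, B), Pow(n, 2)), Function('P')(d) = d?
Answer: -217168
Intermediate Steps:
B = 25 (B = Pow(5, 2) = 25)
Function('v')(n) = Add(Rational(9, 2), Mul(Rational(-25, 2), Pow(n, 2))) (Function('v')(n) = Add(Rational(9, 2), Mul(Rational(1, 2), Mul(Mul(-1, 25), Pow(n, 2)))) = Add(Rational(9, 2), Mul(Rational(1, 2), Mul(-25, Pow(n, 2)))) = Add(Rational(9, 2), Mul(Rational(-25, 2), Pow(n, 2))))
Mul(144, Add(Pow(Function('P')(-9), -1), Function('v')(-11))) = Mul(144, Add(Pow(-9, -1), Add(Rational(9, 2), Mul(Rational(-25, 2), Pow(-11, 2))))) = Mul(144, Add(Rational(-1, 9), Add(Rational(9, 2), Mul(Rational(-25, 2), 121)))) = Mul(144, Add(Rational(-1, 9), Add(Rational(9, 2), Rational(-3025, 2)))) = Mul(144, Add(Rational(-1, 9), -1508)) = Mul(144, Rational(-13573, 9)) = -217168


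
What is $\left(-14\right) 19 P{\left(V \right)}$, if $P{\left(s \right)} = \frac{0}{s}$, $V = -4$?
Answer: $0$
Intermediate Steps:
$P{\left(s \right)} = 0$
$\left(-14\right) 19 P{\left(V \right)} = \left(-14\right) 19 \cdot 0 = \left(-266\right) 0 = 0$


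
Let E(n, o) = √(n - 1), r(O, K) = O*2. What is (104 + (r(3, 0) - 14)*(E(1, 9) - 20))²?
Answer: 69696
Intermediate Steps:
r(O, K) = 2*O
E(n, o) = √(-1 + n)
(104 + (r(3, 0) - 14)*(E(1, 9) - 20))² = (104 + (2*3 - 14)*(√(-1 + 1) - 20))² = (104 + (6 - 14)*(√0 - 20))² = (104 - 8*(0 - 20))² = (104 - 8*(-20))² = (104 + 160)² = 264² = 69696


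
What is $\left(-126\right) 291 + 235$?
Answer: $-36431$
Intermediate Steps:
$\left(-126\right) 291 + 235 = -36666 + 235 = -36431$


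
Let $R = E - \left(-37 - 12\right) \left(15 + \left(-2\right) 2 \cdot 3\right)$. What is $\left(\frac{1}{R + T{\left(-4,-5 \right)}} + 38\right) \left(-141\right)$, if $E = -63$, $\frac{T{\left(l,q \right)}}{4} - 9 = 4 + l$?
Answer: $- \frac{214367}{40} \approx -5359.2$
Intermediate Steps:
$T{\left(l,q \right)} = 52 + 4 l$ ($T{\left(l,q \right)} = 36 + 4 \left(4 + l\right) = 36 + \left(16 + 4 l\right) = 52 + 4 l$)
$R = 84$ ($R = -63 - \left(-37 - 12\right) \left(15 + \left(-2\right) 2 \cdot 3\right) = -63 - - 49 \left(15 - 12\right) = -63 - \left(-49\right) 3 = -63 - -147 = -63 + 147 = 84$)
$\left(\frac{1}{R + T{\left(-4,-5 \right)}} + 38\right) \left(-141\right) = \left(\frac{1}{84 + \left(52 + 4 \left(-4\right)\right)} + 38\right) \left(-141\right) = \left(\frac{1}{84 + \left(52 - 16\right)} + 38\right) \left(-141\right) = \left(\frac{1}{84 + 36} + 38\right) \left(-141\right) = \left(\frac{1}{120} + 38\right) \left(-141\right) = \frac{4561}{120} \left(-141\right) = - \frac{214367}{40}$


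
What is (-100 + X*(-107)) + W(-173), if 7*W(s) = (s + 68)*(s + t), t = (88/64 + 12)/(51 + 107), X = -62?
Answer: 11537451/1264 ≈ 9127.7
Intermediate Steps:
t = 107/1264 (t = (88*(1/64) + 12)/158 = (11/8 + 12)*(1/158) = (107/8)*(1/158) = 107/1264 ≈ 0.084652)
W(s) = (68 + s)*(107/1264 + s)/7 (W(s) = ((s + 68)*(s + 107/1264))/7 = ((68 + s)*(107/1264 + s))/7 = (68 + s)*(107/1264 + s)/7)
(-100 + X*(-107)) + W(-173) = (-100 - 62*(-107)) + (1819/2212 + (⅐)*(-173)² + (86059/8848)*(-173)) = (-100 + 6634) + (1819/2212 + (⅐)*29929 - 14888207/8848) = 6534 + (1819/2212 + 29929/7 - 14888207/8848) = 6534 + 3278475/1264 = 11537451/1264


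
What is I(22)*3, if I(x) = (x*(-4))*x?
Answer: -5808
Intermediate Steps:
I(x) = -4*x**2 (I(x) = (-4*x)*x = -4*x**2)
I(22)*3 = -4*22**2*3 = -4*484*3 = -1936*3 = -5808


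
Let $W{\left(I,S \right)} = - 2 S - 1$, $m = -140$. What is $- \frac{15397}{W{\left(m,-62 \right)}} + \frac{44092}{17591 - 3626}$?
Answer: $- \frac{23288421}{190855} \approx -122.02$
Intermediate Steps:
$W{\left(I,S \right)} = -1 - 2 S$
$- \frac{15397}{W{\left(m,-62 \right)}} + \frac{44092}{17591 - 3626} = - \frac{15397}{-1 - -124} + \frac{44092}{17591 - 3626} = - \frac{15397}{-1 + 124} + \frac{44092}{13965} = - \frac{15397}{123} + 44092 \cdot \frac{1}{13965} = \left(-15397\right) \frac{1}{123} + \frac{44092}{13965} = - \frac{15397}{123} + \frac{44092}{13965} = - \frac{23288421}{190855}$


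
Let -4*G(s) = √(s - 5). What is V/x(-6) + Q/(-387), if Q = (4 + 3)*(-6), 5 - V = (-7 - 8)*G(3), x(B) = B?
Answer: -187/258 + 5*I*√2/8 ≈ -0.72481 + 0.88388*I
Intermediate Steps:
G(s) = -√(-5 + s)/4 (G(s) = -√(s - 5)/4 = -√(-5 + s)/4)
V = 5 - 15*I*√2/4 (V = 5 - (-7 - 8)*(-√(-5 + 3)/4) = 5 - (-15)*(-I*√2/4) = 5 - 15*I*√2/4 ≈ 5.0 - 5.3033*I)
Q = -42 (Q = 7*(-6) = -42)
V/x(-6) + Q/(-387) = (5 - 15*I*√2/4)/(-6) - 42/(-387) = (5 - 15*I*√2/4)*(-⅙) - 42*(-1/387) = (-⅚ + 5*I*√2/8) + 14/129 = -187/258 + 5*I*√2/8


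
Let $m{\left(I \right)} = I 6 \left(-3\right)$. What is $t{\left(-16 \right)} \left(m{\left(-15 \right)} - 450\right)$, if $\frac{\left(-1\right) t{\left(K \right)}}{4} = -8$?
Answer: $-5760$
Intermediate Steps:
$t{\left(K \right)} = 32$ ($t{\left(K \right)} = \left(-4\right) \left(-8\right) = 32$)
$m{\left(I \right)} = - 18 I$ ($m{\left(I \right)} = 6 I \left(-3\right) = - 18 I$)
$t{\left(-16 \right)} \left(m{\left(-15 \right)} - 450\right) = 32 \left(\left(-18\right) \left(-15\right) - 450\right) = 32 \left(270 - 450\right) = 32 \left(-180\right) = -5760$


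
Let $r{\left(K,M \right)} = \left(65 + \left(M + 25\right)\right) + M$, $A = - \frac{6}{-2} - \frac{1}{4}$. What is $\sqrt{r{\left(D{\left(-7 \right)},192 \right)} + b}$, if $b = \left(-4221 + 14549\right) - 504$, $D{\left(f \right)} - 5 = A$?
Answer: $\sqrt{10298} \approx 101.48$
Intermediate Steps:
$A = \frac{11}{4}$ ($A = \left(-6\right) \left(- \frac{1}{2}\right) - \frac{1}{4} = 3 - \frac{1}{4} = \frac{11}{4} \approx 2.75$)
$D{\left(f \right)} = \frac{31}{4}$ ($D{\left(f \right)} = 5 + \frac{11}{4} = \frac{31}{4}$)
$r{\left(K,M \right)} = 90 + 2 M$ ($r{\left(K,M \right)} = \left(65 + \left(25 + M\right)\right) + M = \left(90 + M\right) + M = 90 + 2 M$)
$b = 9824$ ($b = 10328 - 504 = 9824$)
$\sqrt{r{\left(D{\left(-7 \right)},192 \right)} + b} = \sqrt{\left(90 + 2 \cdot 192\right) + 9824} = \sqrt{\left(90 + 384\right) + 9824} = \sqrt{474 + 9824} = \sqrt{10298}$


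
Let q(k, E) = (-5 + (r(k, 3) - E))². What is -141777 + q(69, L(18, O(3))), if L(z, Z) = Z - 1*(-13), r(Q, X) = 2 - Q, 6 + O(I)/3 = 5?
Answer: -135053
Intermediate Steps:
O(I) = -3 (O(I) = -18 + 3*5 = -18 + 15 = -3)
L(z, Z) = 13 + Z (L(z, Z) = Z + 13 = 13 + Z)
q(k, E) = (-3 - E - k)² (q(k, E) = (-5 + ((2 - k) - E))² = (-5 + (2 - E - k))² = (-3 - E - k)²)
-141777 + q(69, L(18, O(3))) = -141777 + (3 + (13 - 3) + 69)² = -141777 + (3 + 10 + 69)² = -141777 + 82² = -141777 + 6724 = -135053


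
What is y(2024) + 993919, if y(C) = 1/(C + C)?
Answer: 4023384113/4048 ≈ 9.9392e+5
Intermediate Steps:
y(C) = 1/(2*C)
y(2024) + 993919 = (½)/2024 + 993919 = (½)*(1/2024) + 993919 = 1/4048 + 993919 = 4023384113/4048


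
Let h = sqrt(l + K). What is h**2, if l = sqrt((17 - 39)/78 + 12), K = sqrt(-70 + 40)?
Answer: sqrt(17823)/39 + I*sqrt(30) ≈ 3.4231 + 5.4772*I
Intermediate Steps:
K = I*sqrt(30) (K = sqrt(-30) = I*sqrt(30) ≈ 5.4772*I)
l = sqrt(17823)/39 (l = sqrt(-22*1/78 + 12) = sqrt(-11/39 + 12) = sqrt(457/39) = sqrt(17823)/39 ≈ 3.4231)
h = sqrt(sqrt(17823)/39 + I*sqrt(30)) ≈ 2.2228 + 1.232*I
h**2 = (sqrt(39*sqrt(17823) + 1521*I*sqrt(30))/39)**2 = sqrt(17823)/39 + I*sqrt(30)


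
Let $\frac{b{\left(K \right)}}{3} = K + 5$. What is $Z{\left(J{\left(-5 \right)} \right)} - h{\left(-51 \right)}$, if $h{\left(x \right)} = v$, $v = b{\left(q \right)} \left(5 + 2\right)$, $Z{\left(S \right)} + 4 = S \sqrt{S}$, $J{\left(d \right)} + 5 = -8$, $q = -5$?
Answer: $-4 - 13 i \sqrt{13} \approx -4.0 - 46.872 i$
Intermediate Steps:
$J{\left(d \right)} = -13$ ($J{\left(d \right)} = -5 - 8 = -13$)
$Z{\left(S \right)} = -4 + S^{\frac{3}{2}}$ ($Z{\left(S \right)} = -4 + S \sqrt{S} = -4 + S^{\frac{3}{2}}$)
$b{\left(K \right)} = 15 + 3 K$ ($b{\left(K \right)} = 3 \left(K + 5\right) = 3 \left(5 + K\right) = 15 + 3 K$)
$v = 0$ ($v = \left(15 + 3 \left(-5\right)\right) \left(5 + 2\right) = \left(15 - 15\right) 7 = 0 \cdot 7 = 0$)
$h{\left(x \right)} = 0$
$Z{\left(J{\left(-5 \right)} \right)} - h{\left(-51 \right)} = \left(-4 + \left(-13\right)^{\frac{3}{2}}\right) - 0 = \left(-4 - 13 i \sqrt{13}\right) + 0 = -4 - 13 i \sqrt{13}$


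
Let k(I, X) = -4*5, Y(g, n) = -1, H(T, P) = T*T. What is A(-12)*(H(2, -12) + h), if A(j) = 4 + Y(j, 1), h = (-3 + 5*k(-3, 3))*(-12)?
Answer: 3720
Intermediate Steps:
H(T, P) = T²
k(I, X) = -20
h = 1236 (h = (-3 + 5*(-20))*(-12) = (-3 - 100)*(-12) = -103*(-12) = 1236)
A(j) = 3 (A(j) = 4 - 1 = 3)
A(-12)*(H(2, -12) + h) = 3*(2² + 1236) = 3*(4 + 1236) = 3*1240 = 3720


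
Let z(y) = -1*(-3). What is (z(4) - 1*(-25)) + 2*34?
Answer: 96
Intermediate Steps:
z(y) = 3
(z(4) - 1*(-25)) + 2*34 = (3 - 1*(-25)) + 2*34 = (3 + 25) + 68 = 28 + 68 = 96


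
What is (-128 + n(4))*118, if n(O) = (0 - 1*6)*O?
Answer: -17936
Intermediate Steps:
n(O) = -6*O (n(O) = (0 - 6)*O = -6*O)
(-128 + n(4))*118 = (-128 - 6*4)*118 = (-128 - 24)*118 = -152*118 = -17936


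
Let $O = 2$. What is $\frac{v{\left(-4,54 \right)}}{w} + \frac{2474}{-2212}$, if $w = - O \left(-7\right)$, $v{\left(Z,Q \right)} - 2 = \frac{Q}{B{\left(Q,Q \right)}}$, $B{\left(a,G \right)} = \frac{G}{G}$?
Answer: $\frac{3187}{1106} \approx 2.8816$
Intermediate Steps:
$B{\left(a,G \right)} = 1$
$v{\left(Z,Q \right)} = 2 + Q$ ($v{\left(Z,Q \right)} = 2 + \frac{Q}{1} = 2 + Q 1 = 2 + Q$)
$w = 14$ ($w = \left(-1\right) 2 \left(-7\right) = \left(-2\right) \left(-7\right) = 14$)
$\frac{v{\left(-4,54 \right)}}{w} + \frac{2474}{-2212} = \frac{2 + 54}{14} + \frac{2474}{-2212} = 56 \cdot \frac{1}{14} + 2474 \left(- \frac{1}{2212}\right) = 4 - \frac{1237}{1106} = \frac{3187}{1106}$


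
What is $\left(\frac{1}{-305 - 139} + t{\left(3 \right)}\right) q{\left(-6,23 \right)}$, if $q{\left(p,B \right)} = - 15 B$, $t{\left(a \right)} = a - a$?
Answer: $\frac{115}{148} \approx 0.77703$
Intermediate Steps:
$t{\left(a \right)} = 0$
$\left(\frac{1}{-305 - 139} + t{\left(3 \right)}\right) q{\left(-6,23 \right)} = \left(\frac{1}{-305 - 139} + 0\right) \left(\left(-15\right) 23\right) = \left(\frac{1}{-444} + 0\right) \left(-345\right) = \left(- \frac{1}{444} + 0\right) \left(-345\right) = \left(- \frac{1}{444}\right) \left(-345\right) = \frac{115}{148}$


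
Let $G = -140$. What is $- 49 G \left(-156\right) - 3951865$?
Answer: $-5022025$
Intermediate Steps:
$- 49 G \left(-156\right) - 3951865 = \left(-49\right) \left(-140\right) \left(-156\right) - 3951865 = 6860 \left(-156\right) - 3951865 = -1070160 - 3951865 = -5022025$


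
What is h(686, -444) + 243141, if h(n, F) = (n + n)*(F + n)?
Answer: 575165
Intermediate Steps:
h(n, F) = 2*n*(F + n) (h(n, F) = (2*n)*(F + n) = 2*n*(F + n))
h(686, -444) + 243141 = 2*686*(-444 + 686) + 243141 = 2*686*242 + 243141 = 332024 + 243141 = 575165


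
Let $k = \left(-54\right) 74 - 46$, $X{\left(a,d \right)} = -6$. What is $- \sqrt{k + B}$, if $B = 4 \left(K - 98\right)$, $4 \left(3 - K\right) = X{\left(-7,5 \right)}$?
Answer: $- 8 i \sqrt{69} \approx - 66.453 i$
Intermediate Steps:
$K = \frac{9}{2}$ ($K = 3 - - \frac{3}{2} = 3 + \frac{3}{2} = \frac{9}{2} \approx 4.5$)
$k = -4042$ ($k = -3996 - 46 = -4042$)
$B = -374$ ($B = 4 \left(\frac{9}{2} - 98\right) = 4 \left(- \frac{187}{2}\right) = -374$)
$- \sqrt{k + B} = - \sqrt{-4042 - 374} = - \sqrt{-4416} = - 8 i \sqrt{69}$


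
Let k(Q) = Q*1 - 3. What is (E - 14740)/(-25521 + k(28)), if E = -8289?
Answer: 23029/25496 ≈ 0.90324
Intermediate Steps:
k(Q) = -3 + Q (k(Q) = Q - 3 = -3 + Q)
(E - 14740)/(-25521 + k(28)) = (-8289 - 14740)/(-25521 + (-3 + 28)) = -23029/(-25521 + 25) = -23029/(-25496) = -23029*(-1/25496) = 23029/25496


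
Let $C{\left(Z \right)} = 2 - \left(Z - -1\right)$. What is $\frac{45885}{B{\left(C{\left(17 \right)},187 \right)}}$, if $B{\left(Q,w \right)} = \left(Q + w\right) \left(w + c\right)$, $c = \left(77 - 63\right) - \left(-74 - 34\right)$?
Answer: $\frac{805}{927} \approx 0.86839$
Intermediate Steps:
$c = 122$ ($c = 14 - -108 = 14 + 108 = 122$)
$C{\left(Z \right)} = 1 - Z$ ($C{\left(Z \right)} = 2 - \left(Z + 1\right) = 2 - \left(1 + Z\right) = 1 - Z$)
$B{\left(Q,w \right)} = \left(122 + w\right) \left(Q + w\right)$ ($B{\left(Q,w \right)} = \left(Q + w\right) \left(w + 122\right) = \left(Q + w\right) \left(122 + w\right) = \left(122 + w\right) \left(Q + w\right)$)
$\frac{45885}{B{\left(C{\left(17 \right)},187 \right)}} = \frac{45885}{187^{2} + 122 \left(1 - 17\right) + 122 \cdot 187 + \left(1 - 17\right) 187} = \frac{45885}{34969 + 122 \left(1 - 17\right) + 22814 + \left(1 - 17\right) 187} = \frac{45885}{34969 + 122 \left(-16\right) + 22814 - 2992} = \frac{45885}{34969 - 1952 + 22814 - 2992} = \frac{45885}{52839} = 45885 \cdot \frac{1}{52839} = \frac{805}{927}$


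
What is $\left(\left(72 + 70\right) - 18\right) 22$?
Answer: $2728$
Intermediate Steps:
$\left(\left(72 + 70\right) - 18\right) 22 = \left(142 - 18\right) 22 = 124 \cdot 22 = 2728$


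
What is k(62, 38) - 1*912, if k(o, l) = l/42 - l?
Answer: -19931/21 ≈ -949.10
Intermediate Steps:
k(o, l) = -41*l/42 (k(o, l) = l*(1/42) - l = l/42 - l = -41*l/42)
k(62, 38) - 1*912 = -41/42*38 - 1*912 = -779/21 - 912 = -19931/21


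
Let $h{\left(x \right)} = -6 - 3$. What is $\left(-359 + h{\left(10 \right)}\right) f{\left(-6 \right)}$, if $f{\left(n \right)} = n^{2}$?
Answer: $-13248$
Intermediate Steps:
$h{\left(x \right)} = -9$ ($h{\left(x \right)} = -6 - 3 = -9$)
$\left(-359 + h{\left(10 \right)}\right) f{\left(-6 \right)} = \left(-359 - 9\right) \left(-6\right)^{2} = \left(-368\right) 36 = -13248$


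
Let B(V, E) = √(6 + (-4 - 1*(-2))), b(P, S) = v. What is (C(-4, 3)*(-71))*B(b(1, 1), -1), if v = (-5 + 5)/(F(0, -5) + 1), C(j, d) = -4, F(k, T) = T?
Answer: 568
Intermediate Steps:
v = 0 (v = (-5 + 5)/(-5 + 1) = 0/(-4) = 0*(-¼) = 0)
b(P, S) = 0
B(V, E) = 2 (B(V, E) = √(6 + (-4 + 2)) = √(6 - 2) = √4 = 2)
(C(-4, 3)*(-71))*B(b(1, 1), -1) = -4*(-71)*2 = 284*2 = 568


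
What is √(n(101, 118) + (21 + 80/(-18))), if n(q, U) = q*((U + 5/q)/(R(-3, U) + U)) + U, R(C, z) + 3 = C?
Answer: √1700573/84 ≈ 15.525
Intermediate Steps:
R(C, z) = -3 + C
n(q, U) = U + q*(U + 5/q)/(-6 + U) (n(q, U) = q*((U + 5/q)/((-3 - 3) + U)) + U = q*((U + 5/q)/(-6 + U)) + U = q*(U + 5/q)/(-6 + U) + U = U + q*(U + 5/q)/(-6 + U))
√(n(101, 118) + (21 + 80/(-18))) = √((5 + 118² - 6*118 + 118*101)/(-6 + 118) + (21 + 80/(-18))) = √((5 + 13924 - 708 + 11918)/112 + (21 + 80*(-1/18))) = √((1/112)*25139 + (21 - 40/9)) = √(25139/112 + 149/9) = √(242939/1008) = √1700573/84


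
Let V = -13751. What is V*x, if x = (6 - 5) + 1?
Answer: -27502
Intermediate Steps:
x = 2 (x = 1 + 1 = 2)
V*x = -13751*2 = -27502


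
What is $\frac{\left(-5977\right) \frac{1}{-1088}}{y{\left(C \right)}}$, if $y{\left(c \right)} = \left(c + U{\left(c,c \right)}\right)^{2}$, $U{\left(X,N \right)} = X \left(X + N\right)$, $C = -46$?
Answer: $\frac{5977}{19064584448} \approx 3.1351 \cdot 10^{-7}$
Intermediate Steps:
$U{\left(X,N \right)} = X \left(N + X\right)$
$y{\left(c \right)} = \left(c + 2 c^{2}\right)^{2}$ ($y{\left(c \right)} = \left(c + c \left(c + c\right)\right)^{2} = \left(c + c 2 c\right)^{2} = \left(c + 2 c^{2}\right)^{2}$)
$\frac{\left(-5977\right) \frac{1}{-1088}}{y{\left(C \right)}} = \frac{\left(-5977\right) \frac{1}{-1088}}{\left(-46\right)^{2} \left(1 + 2 \left(-46\right)\right)^{2}} = \frac{\left(-5977\right) \left(- \frac{1}{1088}\right)}{2116 \left(1 - 92\right)^{2}} = \frac{5977}{1088 \cdot 2116 \left(-91\right)^{2}} = \frac{5977}{1088 \cdot 2116 \cdot 8281} = \frac{5977}{1088 \cdot 17522596} = \frac{5977}{1088} \cdot \frac{1}{17522596} = \frac{5977}{19064584448}$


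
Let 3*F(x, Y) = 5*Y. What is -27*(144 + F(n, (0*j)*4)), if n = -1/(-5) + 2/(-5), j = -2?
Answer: -3888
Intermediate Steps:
n = -1/5 (n = -1*(-1/5) + 2*(-1/5) = 1/5 - 2/5 = -1/5 ≈ -0.20000)
F(x, Y) = 5*Y/3 (F(x, Y) = (5*Y)/3 = 5*Y/3)
-27*(144 + F(n, (0*j)*4)) = -27*(144 + 5*((0*(-2))*4)/3) = -27*(144 + 5*(0*4)/3) = -27*(144 + (5/3)*0) = -27*(144 + 0) = -27*144 = -3888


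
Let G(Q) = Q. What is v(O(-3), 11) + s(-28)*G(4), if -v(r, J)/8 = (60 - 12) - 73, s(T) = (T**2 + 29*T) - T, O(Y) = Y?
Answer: 200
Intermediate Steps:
s(T) = T**2 + 28*T
v(r, J) = 200 (v(r, J) = -8*((60 - 12) - 73) = -8*(48 - 73) = -8*(-25) = 200)
v(O(-3), 11) + s(-28)*G(4) = 200 - 28*(28 - 28)*4 = 200 - 28*0*4 = 200 + 0*4 = 200 + 0 = 200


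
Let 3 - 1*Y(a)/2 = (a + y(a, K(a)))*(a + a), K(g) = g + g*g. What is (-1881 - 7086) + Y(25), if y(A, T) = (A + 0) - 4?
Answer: -13561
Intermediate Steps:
K(g) = g + g**2
y(A, T) = -4 + A (y(A, T) = A - 4 = -4 + A)
Y(a) = 6 - 4*a*(-4 + 2*a) (Y(a) = 6 - 2*(a + (-4 + a))*(a + a) = 6 - 2*(-4 + 2*a)*2*a = 6 - 4*a*(-4 + 2*a))
(-1881 - 7086) + Y(25) = (-1881 - 7086) + (6 - 8*25**2 + 16*25) = -8967 + (6 - 8*625 + 400) = -8967 + (6 - 5000 + 400) = -8967 - 4594 = -13561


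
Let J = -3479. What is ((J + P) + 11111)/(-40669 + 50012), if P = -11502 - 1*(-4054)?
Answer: 184/9343 ≈ 0.019694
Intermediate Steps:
P = -7448 (P = -11502 + 4054 = -7448)
((J + P) + 11111)/(-40669 + 50012) = ((-3479 - 7448) + 11111)/(-40669 + 50012) = (-10927 + 11111)/9343 = 184*(1/9343) = 184/9343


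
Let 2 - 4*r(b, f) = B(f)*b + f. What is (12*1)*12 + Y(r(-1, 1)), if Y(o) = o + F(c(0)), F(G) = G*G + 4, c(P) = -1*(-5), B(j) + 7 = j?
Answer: 687/4 ≈ 171.75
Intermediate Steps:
B(j) = -7 + j
c(P) = 5
F(G) = 4 + G**2 (F(G) = G**2 + 4 = 4 + G**2)
r(b, f) = 1/2 - f/4 - b*(-7 + f)/4 (r(b, f) = 1/2 - ((-7 + f)*b + f)/4 = 1/2 - (b*(-7 + f) + f)/4 = 1/2 - (f + b*(-7 + f))/4 = 1/2 + (-f/4 - b*(-7 + f)/4) = 1/2 - f/4 - b*(-7 + f)/4)
Y(o) = 29 + o (Y(o) = o + (4 + 5**2) = o + (4 + 25) = o + 29 = 29 + o)
(12*1)*12 + Y(r(-1, 1)) = (12*1)*12 + (29 + (1/2 - 1/4*1 - 1/4*(-1)*(-7 + 1))) = 12*12 + (29 + (1/2 - 1/4 - 1/4*(-1)*(-6))) = 144 + (29 + (1/2 - 1/4 - 3/2)) = 144 + (29 - 5/4) = 144 + 111/4 = 687/4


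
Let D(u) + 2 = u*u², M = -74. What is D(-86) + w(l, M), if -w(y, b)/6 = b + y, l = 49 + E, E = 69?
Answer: -636322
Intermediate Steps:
l = 118 (l = 49 + 69 = 118)
w(y, b) = -6*b - 6*y (w(y, b) = -6*(b + y) = -6*b - 6*y)
D(u) = -2 + u³ (D(u) = -2 + u*u² = -2 + u³)
D(-86) + w(l, M) = (-2 + (-86)³) + (-6*(-74) - 6*118) = (-2 - 636056) + (444 - 708) = -636058 - 264 = -636322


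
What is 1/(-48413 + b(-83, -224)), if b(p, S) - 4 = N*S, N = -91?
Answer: -1/28025 ≈ -3.5682e-5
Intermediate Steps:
b(p, S) = 4 - 91*S
1/(-48413 + b(-83, -224)) = 1/(-48413 + (4 - 91*(-224))) = 1/(-48413 + (4 + 20384)) = 1/(-48413 + 20388) = 1/(-28025) = -1/28025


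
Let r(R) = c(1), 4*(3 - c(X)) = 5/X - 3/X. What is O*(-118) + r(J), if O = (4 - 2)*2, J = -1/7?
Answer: -939/2 ≈ -469.50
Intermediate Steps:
c(X) = 3 - 1/(2*X) (c(X) = 3 - (5/X - 3/X)/4 = 3 - 1/(2*X))
J = -⅐ (J = -1*⅐ = -⅐ ≈ -0.14286)
r(R) = 5/2 (r(R) = 3 - ½/1 = 3 - ½*1 = 3 - ½ = 5/2)
O = 4 (O = 2*2 = 4)
O*(-118) + r(J) = 4*(-118) + 5/2 = -472 + 5/2 = -939/2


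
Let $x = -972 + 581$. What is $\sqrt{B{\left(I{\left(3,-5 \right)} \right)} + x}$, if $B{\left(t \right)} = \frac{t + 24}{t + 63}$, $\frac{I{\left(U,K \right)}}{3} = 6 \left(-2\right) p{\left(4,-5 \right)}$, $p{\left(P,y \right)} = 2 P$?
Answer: $\frac{13 i \sqrt{519}}{15} \approx 19.744 i$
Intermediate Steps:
$I{\left(U,K \right)} = -288$ ($I{\left(U,K \right)} = 3 \cdot 6 \left(-2\right) 2 \cdot 4 = 3 \left(\left(-12\right) 8\right) = 3 \left(-96\right) = -288$)
$B{\left(t \right)} = \frac{24 + t}{63 + t}$
$x = -391$
$\sqrt{B{\left(I{\left(3,-5 \right)} \right)} + x} = \sqrt{\frac{24 - 288}{63 - 288} - 391} = \sqrt{\frac{1}{-225} \left(-264\right) - 391} = \sqrt{\left(- \frac{1}{225}\right) \left(-264\right) - 391} = \sqrt{\frac{88}{75} - 391} = \sqrt{- \frac{29237}{75}} = \frac{13 i \sqrt{519}}{15}$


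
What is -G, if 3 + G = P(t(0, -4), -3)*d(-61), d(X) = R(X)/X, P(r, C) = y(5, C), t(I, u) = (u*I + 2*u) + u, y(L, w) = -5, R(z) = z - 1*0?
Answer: 8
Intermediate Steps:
R(z) = z (R(z) = z + 0 = z)
t(I, u) = 3*u + I*u (t(I, u) = (I*u + 2*u) + u = (2*u + I*u) + u = 3*u + I*u)
P(r, C) = -5
d(X) = 1 (d(X) = X/X = 1)
G = -8 (G = -3 - 5*1 = -3 - 5 = -8)
-G = -1*(-8) = 8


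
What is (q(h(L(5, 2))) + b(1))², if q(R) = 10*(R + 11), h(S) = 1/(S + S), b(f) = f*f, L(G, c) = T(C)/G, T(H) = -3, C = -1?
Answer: 94864/9 ≈ 10540.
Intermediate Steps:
L(G, c) = -3/G
b(f) = f²
h(S) = 1/(2*S)
q(R) = 110 + 10*R (q(R) = 10*(11 + R) = 110 + 10*R)
(q(h(L(5, 2))) + b(1))² = ((110 + 10*(1/(2*((-3/5))))) + 1²)² = ((110 + 10*(1/(2*((-3*⅕))))) + 1)² = ((110 + 10*(1/(2*(-⅗)))) + 1)² = ((110 + 10*((½)*(-5/3))) + 1)² = ((110 + 10*(-⅚)) + 1)² = ((110 - 25/3) + 1)² = (305/3 + 1)² = (308/3)² = 94864/9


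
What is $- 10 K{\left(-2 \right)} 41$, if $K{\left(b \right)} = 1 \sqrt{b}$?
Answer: $- 410 i \sqrt{2} \approx - 579.83 i$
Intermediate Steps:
$K{\left(b \right)} = \sqrt{b}$
$- 10 K{\left(-2 \right)} 41 = - 10 \sqrt{-2} \cdot 41 = - 10 i \sqrt{2} \cdot 41 = - 410 i \sqrt{2}$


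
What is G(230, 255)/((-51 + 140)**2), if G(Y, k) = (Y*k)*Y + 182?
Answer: 13489682/7921 ≈ 1703.0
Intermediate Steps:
G(Y, k) = 182 + k*Y**2 (G(Y, k) = k*Y**2 + 182 = 182 + k*Y**2)
G(230, 255)/((-51 + 140)**2) = (182 + 255*230**2)/((-51 + 140)**2) = (182 + 255*52900)/(89**2) = (182 + 13489500)/7921 = 13489682*(1/7921) = 13489682/7921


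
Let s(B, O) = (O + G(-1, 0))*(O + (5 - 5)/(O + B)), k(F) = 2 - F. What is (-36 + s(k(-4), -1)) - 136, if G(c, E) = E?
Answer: -171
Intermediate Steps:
s(B, O) = O**2 (s(B, O) = (O + 0)*(O + (5 - 5)/(O + B)) = O*(O + 0/(B + O)) = O*(O + 0) = O*O = O**2)
(-36 + s(k(-4), -1)) - 136 = (-36 + (-1)**2) - 136 = (-36 + 1) - 136 = -35 - 136 = -171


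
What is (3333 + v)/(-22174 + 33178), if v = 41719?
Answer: 1609/393 ≈ 4.0941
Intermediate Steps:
(3333 + v)/(-22174 + 33178) = (3333 + 41719)/(-22174 + 33178) = 45052/11004 = 45052*(1/11004) = 1609/393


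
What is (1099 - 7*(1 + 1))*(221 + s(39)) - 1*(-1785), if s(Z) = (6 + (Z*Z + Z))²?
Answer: 2661047830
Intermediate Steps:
s(Z) = (6 + Z + Z²)² (s(Z) = (6 + (Z² + Z))² = (6 + (Z + Z²))² = (6 + Z + Z²)²)
(1099 - 7*(1 + 1))*(221 + s(39)) - 1*(-1785) = (1099 - 7*(1 + 1))*(221 + (6 + 39 + 39²)²) - 1*(-1785) = (1099 - 7*2)*(221 + (6 + 39 + 1521)²) + 1785 = (1099 - 14)*(221 + 1566²) + 1785 = 1085*(221 + 2452356) + 1785 = 1085*2452577 + 1785 = 2661046045 + 1785 = 2661047830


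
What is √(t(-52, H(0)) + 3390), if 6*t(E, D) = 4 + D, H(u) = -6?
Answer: √30507/3 ≈ 58.221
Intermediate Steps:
t(E, D) = ⅔ + D/6 (t(E, D) = (4 + D)/6 = ⅔ + D/6)
√(t(-52, H(0)) + 3390) = √((⅔ + (⅙)*(-6)) + 3390) = √((⅔ - 1) + 3390) = √(-⅓ + 3390) = √(10169/3) = √30507/3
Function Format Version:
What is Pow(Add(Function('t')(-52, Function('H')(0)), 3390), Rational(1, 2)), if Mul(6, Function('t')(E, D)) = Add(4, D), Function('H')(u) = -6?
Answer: Mul(Rational(1, 3), Pow(30507, Rational(1, 2))) ≈ 58.221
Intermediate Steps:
Function('t')(E, D) = Add(Rational(2, 3), Mul(Rational(1, 6), D)) (Function('t')(E, D) = Mul(Rational(1, 6), Add(4, D)) = Add(Rational(2, 3), Mul(Rational(1, 6), D)))
Pow(Add(Function('t')(-52, Function('H')(0)), 3390), Rational(1, 2)) = Pow(Add(Add(Rational(2, 3), Mul(Rational(1, 6), -6)), 3390), Rational(1, 2)) = Pow(Add(Add(Rational(2, 3), -1), 3390), Rational(1, 2)) = Pow(Add(Rational(-1, 3), 3390), Rational(1, 2)) = Pow(Rational(10169, 3), Rational(1, 2)) = Mul(Rational(1, 3), Pow(30507, Rational(1, 2)))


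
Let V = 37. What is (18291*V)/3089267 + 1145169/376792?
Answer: 3792733192587/1164011091464 ≈ 3.2583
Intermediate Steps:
(18291*V)/3089267 + 1145169/376792 = (18291*37)/3089267 + 1145169/376792 = 676767*(1/3089267) + 1145169*(1/376792) = 676767/3089267 + 1145169/376792 = 3792733192587/1164011091464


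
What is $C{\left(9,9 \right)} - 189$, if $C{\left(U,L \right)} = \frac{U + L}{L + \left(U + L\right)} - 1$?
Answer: $- \frac{568}{3} \approx -189.33$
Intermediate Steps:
$C{\left(U,L \right)} = -1 + \frac{L + U}{U + 2 L}$ ($C{\left(U,L \right)} = \frac{L + U}{L + \left(L + U\right)} - 1 = \frac{L + U}{U + 2 L} - 1 = -1 + \frac{L + U}{U + 2 L}$)
$C{\left(9,9 \right)} - 189 = \left(-1\right) 9 \frac{1}{9 + 2 \cdot 9} - 189 = \left(-1\right) 9 \frac{1}{9 + 18} - 189 = \left(-1\right) 9 \cdot \frac{1}{27} - 189 = - \frac{1}{3} - 189 = - \frac{568}{3}$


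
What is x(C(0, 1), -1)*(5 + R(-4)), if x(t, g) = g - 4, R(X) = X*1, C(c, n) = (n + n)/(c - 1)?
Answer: -5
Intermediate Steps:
C(c, n) = 2*n/(-1 + c) (C(c, n) = (2*n)/(-1 + c) = 2*n/(-1 + c))
R(X) = X
x(t, g) = -4 + g
x(C(0, 1), -1)*(5 + R(-4)) = (-4 - 1)*(5 - 4) = -5*1 = -5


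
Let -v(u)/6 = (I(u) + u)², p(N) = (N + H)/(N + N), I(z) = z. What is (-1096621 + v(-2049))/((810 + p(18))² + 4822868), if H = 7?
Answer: -132008285520/7102201153 ≈ -18.587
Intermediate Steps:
p(N) = (7 + N)/(2*N) (p(N) = (N + 7)/(N + N) = (7 + N)/((2*N)) = (7 + N)*(1/(2*N)) = (7 + N)/(2*N))
v(u) = -24*u² (v(u) = -6*(u + u)² = -6*4*u² = -24*u²)
(-1096621 + v(-2049))/((810 + p(18))² + 4822868) = (-1096621 - 24*(-2049)²)/((810 + (½)*(7 + 18)/18)² + 4822868) = (-1096621 - 24*4198401)/((810 + (½)*(1/18)*25)² + 4822868) = (-1096621 - 100761624)/((810 + 25/36)² + 4822868) = -101858245/((29185/36)² + 4822868) = -101858245/(851764225/1296 + 4822868) = -101858245/7102201153/1296 = -101858245*1296/7102201153 = -132008285520/7102201153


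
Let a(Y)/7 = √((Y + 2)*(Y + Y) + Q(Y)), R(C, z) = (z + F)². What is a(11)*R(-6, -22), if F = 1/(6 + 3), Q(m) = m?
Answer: 271663*√33/27 ≈ 57799.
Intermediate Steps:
F = ⅑ (F = 1/9 = ⅑ ≈ 0.11111)
R(C, z) = (⅑ + z)² (R(C, z) = (z + ⅑)² = (⅑ + z)²)
a(Y) = 7*√(Y + 2*Y*(2 + Y)) (a(Y) = 7*√((Y + 2)*(Y + Y) + Y) = 7*√((2 + Y)*(2*Y) + Y) = 7*√(2*Y*(2 + Y) + Y) = 7*√(Y + 2*Y*(2 + Y)))
a(11)*R(-6, -22) = (7*√(11*(5 + 2*11)))*((1 + 9*(-22))²/81) = (7*√(11*(5 + 22)))*((1 - 198)²/81) = (7*√(11*27))*((1/81)*(-197)²) = (7*√297)*((1/81)*38809) = (7*(3*√33))*(38809/81) = (21*√33)*(38809/81) = 271663*√33/27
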